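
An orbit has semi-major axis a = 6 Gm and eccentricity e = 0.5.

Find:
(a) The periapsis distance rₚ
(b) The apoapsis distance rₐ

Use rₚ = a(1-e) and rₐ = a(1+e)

Convert to SI: a = 6 Gm = 6e+09 m.
(a) rₚ = a(1 − e) = 6e+09 · (1 − 0.5) = 6e+09 · 0.5 ≈ 3e+09 m = 3 Gm.
(b) rₐ = a(1 + e) = 6e+09 · (1 + 0.5) = 6e+09 · 1.5 ≈ 9e+09 m = 9 Gm.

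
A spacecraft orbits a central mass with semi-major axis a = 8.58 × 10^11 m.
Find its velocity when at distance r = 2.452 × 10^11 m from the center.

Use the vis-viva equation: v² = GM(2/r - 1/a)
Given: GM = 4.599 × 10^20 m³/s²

Vis-viva: v = √(GM · (2/r − 1/a)).
2/r − 1/a = 2/2.452e+11 − 1/8.58e+11 = 6.99111e-12 m⁻¹.
v = √(4.599e+20 · 6.99111e-12) m/s ≈ 5.67e+04 m/s = 56.7 km/s.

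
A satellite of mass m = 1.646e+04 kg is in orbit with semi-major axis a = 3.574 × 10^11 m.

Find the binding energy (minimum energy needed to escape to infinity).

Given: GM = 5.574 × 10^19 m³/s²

Total orbital energy is E = −GMm/(2a); binding energy is E_bind = −E = GMm/(2a).
E_bind = 5.574e+19 · 1.646e+04 / (2 · 3.574e+11) J ≈ 1.284e+12 J = 1.284 TJ.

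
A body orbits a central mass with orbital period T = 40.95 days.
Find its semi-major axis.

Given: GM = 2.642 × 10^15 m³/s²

Convert to SI: T = 40.95 days = 3.53808e+06 s.
Invert Kepler's third law: a = (GM · T² / (4π²))^(1/3).
Substituting T = 3.53808e+06 s and GM = 2.642e+15 m³/s²:
a = (2.642e+15 · (3.53808e+06)² / (4π²))^(1/3) m
a ≈ 9.427e+08 m = 9.427 × 10^8 m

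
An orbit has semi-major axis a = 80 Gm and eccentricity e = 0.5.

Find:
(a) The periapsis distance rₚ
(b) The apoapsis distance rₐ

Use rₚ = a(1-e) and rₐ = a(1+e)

Convert to SI: a = 80 Gm = 8e+10 m.
(a) rₚ = a(1 − e) = 8e+10 · (1 − 0.5) = 8e+10 · 0.5 ≈ 4e+10 m = 40 Gm.
(b) rₐ = a(1 + e) = 8e+10 · (1 + 0.5) = 8e+10 · 1.5 ≈ 1.2e+11 m = 120 Gm.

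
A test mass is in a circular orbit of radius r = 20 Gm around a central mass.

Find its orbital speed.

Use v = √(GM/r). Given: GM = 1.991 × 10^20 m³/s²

Convert to SI: r = 20 Gm = 2e+10 m.
For a circular orbit, gravity supplies the centripetal force, so v = √(GM / r).
v = √(1.991e+20 / 2e+10) m/s ≈ 9.977e+04 m/s = 99.77 km/s.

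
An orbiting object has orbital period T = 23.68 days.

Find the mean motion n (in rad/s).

Convert to SI: T = 23.68 days = 2.04595e+06 s.
n = 2π / T.
n = 2π / 2.04595e+06 s ≈ 3.071e-06 rad/s.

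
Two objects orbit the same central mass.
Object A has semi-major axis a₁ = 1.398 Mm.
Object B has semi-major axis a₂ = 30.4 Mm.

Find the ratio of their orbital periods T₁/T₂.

Convert to SI: a₁ = 1.398 Mm = 1.398e+06 m; a₂ = 30.4 Mm = 3.04e+07 m.
From Kepler's third law, (T₁/T₂)² = (a₁/a₂)³, so T₁/T₂ = (a₁/a₂)^(3/2).
a₁/a₂ = 1.398e+06 / 3.04e+07 = 0.0459868.
T₁/T₂ = (0.0459868)^(3/2) ≈ 0.009862.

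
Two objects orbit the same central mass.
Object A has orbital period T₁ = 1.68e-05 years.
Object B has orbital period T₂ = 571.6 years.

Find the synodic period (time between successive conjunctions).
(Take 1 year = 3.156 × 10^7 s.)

Convert to SI: T₁ = 1.68e-05 years = 530.208 s; T₂ = 571.6 years = 1.80397e+10 s.
T_syn = |T₁ · T₂ / (T₁ − T₂)|.
T_syn = |530.208 · 1.80397e+10 / (530.208 − 1.80397e+10)| s ≈ 530.2 s = 1.68e-05 years.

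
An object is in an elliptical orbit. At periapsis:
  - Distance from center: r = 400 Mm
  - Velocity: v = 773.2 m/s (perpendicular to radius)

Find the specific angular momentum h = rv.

Convert to SI: r = 400 Mm = 4e+08 m.
With v perpendicular to r, h = r · v.
h = 4e+08 · 773.2 m²/s ≈ 3.093e+11 m²/s.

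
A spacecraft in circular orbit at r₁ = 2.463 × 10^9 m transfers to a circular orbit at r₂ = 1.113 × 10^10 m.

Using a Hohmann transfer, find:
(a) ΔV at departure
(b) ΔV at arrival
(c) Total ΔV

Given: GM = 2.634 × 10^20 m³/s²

Transfer semi-major axis: a_t = (r₁ + r₂)/2 = (2.463e+09 + 1.113e+10)/2 = 6.7965e+09 m.
Circular speeds: v₁ = √(GM/r₁) = 327021 m/s, v₂ = √(GM/r₂) = 153837 m/s.
Transfer speeds (vis-viva v² = GM(2/r − 1/a_t)): v₁ᵗ = 418486 m/s, v₂ᵗ = 92608.3 m/s.
(a) ΔV₁ = |v₁ᵗ − v₁| ≈ 9.146e+04 m/s = 91.46 km/s.
(b) ΔV₂ = |v₂ − v₂ᵗ| ≈ 6.123e+04 m/s = 61.23 km/s.
(c) ΔV_total = ΔV₁ + ΔV₂ ≈ 1.527e+05 m/s = 152.7 km/s.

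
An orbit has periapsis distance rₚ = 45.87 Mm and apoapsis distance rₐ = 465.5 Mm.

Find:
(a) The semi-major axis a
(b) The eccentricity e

Convert to SI: rₚ = 45.87 Mm = 4.587e+07 m; rₐ = 465.5 Mm = 4.655e+08 m.
(a) a = (rₚ + rₐ) / 2 = (4.587e+07 + 4.655e+08) / 2 ≈ 2.557e+08 m = 255.7 Mm.
(b) e = (rₐ − rₚ) / (rₐ + rₚ) = (4.655e+08 − 4.587e+07) / (4.655e+08 + 4.587e+07) ≈ 0.8206.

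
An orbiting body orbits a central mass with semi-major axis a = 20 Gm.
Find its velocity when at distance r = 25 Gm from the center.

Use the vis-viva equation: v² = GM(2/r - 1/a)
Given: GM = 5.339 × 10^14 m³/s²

Convert to SI: a = 20 Gm = 2e+10 m; r = 25 Gm = 2.5e+10 m.
Vis-viva: v = √(GM · (2/r − 1/a)).
2/r − 1/a = 2/2.5e+10 − 1/2e+10 = 3e-11 m⁻¹.
v = √(5.339e+14 · 3e-11) m/s ≈ 126.6 m/s = 126.6 m/s.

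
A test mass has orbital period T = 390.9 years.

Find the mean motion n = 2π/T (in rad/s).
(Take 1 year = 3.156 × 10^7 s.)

Convert to SI: T = 390.9 years = 1.23368e+10 s.
n = 2π / T.
n = 2π / 1.23368e+10 s ≈ 5.093e-10 rad/s.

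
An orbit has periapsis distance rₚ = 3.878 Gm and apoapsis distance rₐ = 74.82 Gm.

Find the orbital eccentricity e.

Convert to SI: rₚ = 3.878 Gm = 3.878e+09 m; rₐ = 74.82 Gm = 7.482e+10 m.
e = (rₐ − rₚ) / (rₐ + rₚ).
e = (7.482e+10 − 3.878e+09) / (7.482e+10 + 3.878e+09) = 7.0942e+10 / 7.8698e+10 ≈ 0.9014.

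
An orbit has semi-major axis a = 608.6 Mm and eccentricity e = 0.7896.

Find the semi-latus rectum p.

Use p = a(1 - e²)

Convert to SI: a = 608.6 Mm = 6.086e+08 m.
p = a (1 − e²).
p = 6.086e+08 · (1 − (0.7896)²) = 6.086e+08 · 0.376532 ≈ 2.292e+08 m = 229.2 Mm.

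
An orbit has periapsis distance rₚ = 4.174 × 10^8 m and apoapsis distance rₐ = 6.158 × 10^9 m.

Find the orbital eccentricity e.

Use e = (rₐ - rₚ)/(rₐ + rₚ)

e = (rₐ − rₚ) / (rₐ + rₚ).
e = (6.158e+09 − 4.174e+08) / (6.158e+09 + 4.174e+08) = 5.7406e+09 / 6.5754e+09 ≈ 0.873.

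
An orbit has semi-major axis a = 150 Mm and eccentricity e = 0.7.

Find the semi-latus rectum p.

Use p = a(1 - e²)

Convert to SI: a = 150 Mm = 1.5e+08 m.
p = a (1 − e²).
p = 1.5e+08 · (1 − (0.7)²) = 1.5e+08 · 0.51 ≈ 7.65e+07 m = 76.5 Mm.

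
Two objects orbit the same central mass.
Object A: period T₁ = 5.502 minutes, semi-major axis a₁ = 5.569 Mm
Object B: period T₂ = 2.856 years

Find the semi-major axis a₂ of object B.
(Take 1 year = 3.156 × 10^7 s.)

Convert to SI: T₁ = 5.502 minutes = 330.12 s; a₁ = 5.569 Mm = 5.569e+06 m; T₂ = 2.856 years = 9.01354e+07 s.
Kepler's third law: (T₁/T₂)² = (a₁/a₂)³ ⇒ a₂ = a₁ · (T₂/T₁)^(2/3).
T₂/T₁ = 9.01354e+07 / 330.12 = 273038.
a₂ = 5.569e+06 · (273038)^(2/3) m ≈ 2.344e+10 m = 23.44 Gm.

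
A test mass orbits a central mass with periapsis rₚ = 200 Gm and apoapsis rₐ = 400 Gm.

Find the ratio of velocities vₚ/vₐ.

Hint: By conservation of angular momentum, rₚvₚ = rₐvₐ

Convert to SI: rₚ = 200 Gm = 2e+11 m; rₐ = 400 Gm = 4e+11 m.
Conservation of angular momentum gives rₚvₚ = rₐvₐ, so vₚ/vₐ = rₐ/rₚ.
vₚ/vₐ = 4e+11 / 2e+11 ≈ 2.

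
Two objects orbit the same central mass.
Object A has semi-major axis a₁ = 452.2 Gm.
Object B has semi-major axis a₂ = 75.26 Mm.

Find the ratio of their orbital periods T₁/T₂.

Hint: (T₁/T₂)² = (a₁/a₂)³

Convert to SI: a₁ = 452.2 Gm = 4.522e+11 m; a₂ = 75.26 Mm = 7.526e+07 m.
From Kepler's third law, (T₁/T₂)² = (a₁/a₂)³, so T₁/T₂ = (a₁/a₂)^(3/2).
a₁/a₂ = 4.522e+11 / 7.526e+07 = 6008.5.
T₁/T₂ = (6008.5)^(3/2) ≈ 4.657e+05.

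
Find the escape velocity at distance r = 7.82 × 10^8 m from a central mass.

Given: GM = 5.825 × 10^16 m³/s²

Escape velocity comes from setting total energy to zero: ½v² − GM/r = 0 ⇒ v_esc = √(2GM / r).
v_esc = √(2 · 5.825e+16 / 7.82e+08) m/s ≈ 1.221e+04 m/s = 12.21 km/s.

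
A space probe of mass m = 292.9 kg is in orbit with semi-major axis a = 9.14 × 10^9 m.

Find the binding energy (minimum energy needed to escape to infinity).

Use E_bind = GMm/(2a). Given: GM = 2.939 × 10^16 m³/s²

Total orbital energy is E = −GMm/(2a); binding energy is E_bind = −E = GMm/(2a).
E_bind = 2.939e+16 · 292.9 / (2 · 9.14e+09) J ≈ 4.709e+08 J = 470.9 MJ.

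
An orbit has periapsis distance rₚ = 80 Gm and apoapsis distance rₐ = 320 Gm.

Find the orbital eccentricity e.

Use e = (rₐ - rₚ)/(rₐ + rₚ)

Convert to SI: rₚ = 80 Gm = 8e+10 m; rₐ = 320 Gm = 3.2e+11 m.
e = (rₐ − rₚ) / (rₐ + rₚ).
e = (3.2e+11 − 8e+10) / (3.2e+11 + 8e+10) = 2.4e+11 / 4e+11 ≈ 0.6.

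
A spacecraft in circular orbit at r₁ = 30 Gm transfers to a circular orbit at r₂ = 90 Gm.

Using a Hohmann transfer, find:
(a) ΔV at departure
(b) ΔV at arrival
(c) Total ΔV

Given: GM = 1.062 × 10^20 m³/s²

Convert to SI: r₁ = 30 Gm = 3e+10 m; r₂ = 90 Gm = 9e+10 m.
Transfer semi-major axis: a_t = (r₁ + r₂)/2 = (3e+10 + 9e+10)/2 = 6e+10 m.
Circular speeds: v₁ = √(GM/r₁) = 59497.9 m/s, v₂ = √(GM/r₂) = 34351.1 m/s.
Transfer speeds (vis-viva v² = GM(2/r − 1/a_t)): v₁ᵗ = 72869.7 m/s, v₂ᵗ = 24289.9 m/s.
(a) ΔV₁ = |v₁ᵗ − v₁| ≈ 1.337e+04 m/s = 13.37 km/s.
(b) ΔV₂ = |v₂ − v₂ᵗ| ≈ 1.006e+04 m/s = 10.06 km/s.
(c) ΔV_total = ΔV₁ + ΔV₂ ≈ 2.343e+04 m/s = 23.43 km/s.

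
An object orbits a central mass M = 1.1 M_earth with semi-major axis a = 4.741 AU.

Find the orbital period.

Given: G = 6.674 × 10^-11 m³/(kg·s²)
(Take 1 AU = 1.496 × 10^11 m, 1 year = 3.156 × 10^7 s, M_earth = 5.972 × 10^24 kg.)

Convert to SI: a = 4.741 AU = 7.09254e+11 m; M = 1.1 M_earth = 6.5692e+24 kg.
GM = G · M = 6.674e-11 · 6.5692e+24 = 4.38428e+14 m³/s².
Kepler's third law: T = 2π √(a³ / GM).
Substituting a = 7.09254e+11 m and GM = 4.38428e+14 m³/s²:
T = 2π √((7.09254e+11)³ / 4.38428e+14) s
T ≈ 1.792e+11 s = 5679 years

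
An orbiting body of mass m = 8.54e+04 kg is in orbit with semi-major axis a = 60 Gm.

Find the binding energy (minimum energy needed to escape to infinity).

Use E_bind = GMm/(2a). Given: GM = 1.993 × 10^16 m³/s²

Convert to SI: a = 60 Gm = 6e+10 m.
Total orbital energy is E = −GMm/(2a); binding energy is E_bind = −E = GMm/(2a).
E_bind = 1.993e+16 · 8.54e+04 / (2 · 6e+10) J ≈ 1.418e+10 J = 14.18 GJ.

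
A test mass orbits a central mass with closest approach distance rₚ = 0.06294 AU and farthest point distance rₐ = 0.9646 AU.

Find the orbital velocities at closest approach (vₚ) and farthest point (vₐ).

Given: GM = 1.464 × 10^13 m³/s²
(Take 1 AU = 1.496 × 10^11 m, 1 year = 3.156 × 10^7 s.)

Convert to SI: rₚ = 0.06294 AU = 9.41582e+09 m; rₐ = 0.9646 AU = 1.44304e+11 m.
Use the vis-viva equation v² = GM(2/r − 1/a) with a = (rₚ + rₐ)/2 = (9.41582e+09 + 1.44304e+11)/2 = 7.686e+10 m.
vₚ = √(GM · (2/rₚ − 1/a)) = √(1.464e+13 · (2/9.41582e+09 − 1/7.686e+10)) m/s ≈ 54.03 m/s = 0.0114 AU/year.
vₐ = √(GM · (2/rₐ − 1/a)) = √(1.464e+13 · (2/1.44304e+11 − 1/7.686e+10)) m/s ≈ 3.525 m/s = 0.0007437 AU/year.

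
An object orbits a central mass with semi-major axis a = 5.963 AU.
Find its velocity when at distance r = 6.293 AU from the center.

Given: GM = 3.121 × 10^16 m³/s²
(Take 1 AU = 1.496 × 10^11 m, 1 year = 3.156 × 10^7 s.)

Convert to SI: a = 5.963 AU = 8.92065e+11 m; r = 6.293 AU = 9.41433e+11 m.
Vis-viva: v = √(GM · (2/r − 1/a)).
2/r − 1/a = 2/9.41433e+11 − 1/8.92065e+11 = 1.00343e-12 m⁻¹.
v = √(3.121e+16 · 1.00343e-12) m/s ≈ 177 m/s = 0.03733 AU/year.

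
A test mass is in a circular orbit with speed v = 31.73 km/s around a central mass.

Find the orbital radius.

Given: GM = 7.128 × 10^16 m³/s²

Convert to SI: v = 31.73 km/s = 31730 m/s.
For a circular orbit, v² = GM / r, so r = GM / v².
r = 7.128e+16 / (31730)² m ≈ 7.08e+07 m = 7.08 × 10^7 m.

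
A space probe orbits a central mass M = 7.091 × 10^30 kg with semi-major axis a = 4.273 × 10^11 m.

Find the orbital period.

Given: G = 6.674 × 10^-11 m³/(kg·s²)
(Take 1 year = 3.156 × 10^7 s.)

GM = G · M = 6.674e-11 · 7.091e+30 = 4.73253e+20 m³/s².
Kepler's third law: T = 2π √(a³ / GM).
Substituting a = 4.273e+11 m and GM = 4.73253e+20 m³/s²:
T = 2π √((4.273e+11)³ / 4.73253e+20) s
T ≈ 8.067e+07 s = 2.556 years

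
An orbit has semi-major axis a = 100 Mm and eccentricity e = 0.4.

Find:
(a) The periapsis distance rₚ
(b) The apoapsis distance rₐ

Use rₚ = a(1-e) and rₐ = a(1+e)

Convert to SI: a = 100 Mm = 1e+08 m.
(a) rₚ = a(1 − e) = 1e+08 · (1 − 0.4) = 1e+08 · 0.6 ≈ 6e+07 m = 60 Mm.
(b) rₐ = a(1 + e) = 1e+08 · (1 + 0.4) = 1e+08 · 1.4 ≈ 1.4e+08 m = 140 Mm.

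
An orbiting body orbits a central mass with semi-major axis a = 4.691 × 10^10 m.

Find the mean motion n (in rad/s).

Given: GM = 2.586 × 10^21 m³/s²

n = √(GM / a³).
n = √(2.586e+21 / (4.691e+10)³) rad/s ≈ 5.005e-06 rad/s.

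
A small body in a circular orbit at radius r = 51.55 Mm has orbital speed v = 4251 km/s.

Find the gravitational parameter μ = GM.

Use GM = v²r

Convert to SI: r = 51.55 Mm = 5.155e+07 m; v = 4251 km/s = 4.251e+06 m/s.
For a circular orbit v² = GM/r, so GM = v² · r.
GM = (4.251e+06)² · 5.155e+07 m³/s² ≈ 9.316e+20 m³/s² = 9.316 × 10^20 m³/s².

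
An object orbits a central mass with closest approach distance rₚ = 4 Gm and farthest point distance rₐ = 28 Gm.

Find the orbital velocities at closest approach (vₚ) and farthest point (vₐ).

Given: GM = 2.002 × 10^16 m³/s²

Convert to SI: rₚ = 4 Gm = 4e+09 m; rₐ = 28 Gm = 2.8e+10 m.
Use the vis-viva equation v² = GM(2/r − 1/a) with a = (rₚ + rₐ)/2 = (4e+09 + 2.8e+10)/2 = 1.6e+10 m.
vₚ = √(GM · (2/rₚ − 1/a)) = √(2.002e+16 · (2/4e+09 − 1/1.6e+10)) m/s ≈ 2960 m/s = 2.96 km/s.
vₐ = √(GM · (2/rₐ − 1/a)) = √(2.002e+16 · (2/2.8e+10 − 1/1.6e+10)) m/s ≈ 422.8 m/s = 422.8 m/s.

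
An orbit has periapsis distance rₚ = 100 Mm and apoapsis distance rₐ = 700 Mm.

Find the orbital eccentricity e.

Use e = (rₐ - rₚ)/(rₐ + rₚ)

Convert to SI: rₚ = 100 Mm = 1e+08 m; rₐ = 700 Mm = 7e+08 m.
e = (rₐ − rₚ) / (rₐ + rₚ).
e = (7e+08 − 1e+08) / (7e+08 + 1e+08) = 6e+08 / 8e+08 ≈ 0.75.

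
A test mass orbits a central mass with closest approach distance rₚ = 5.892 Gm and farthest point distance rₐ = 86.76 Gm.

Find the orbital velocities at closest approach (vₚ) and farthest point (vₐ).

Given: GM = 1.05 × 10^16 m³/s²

Convert to SI: rₚ = 5.892 Gm = 5.892e+09 m; rₐ = 86.76 Gm = 8.676e+10 m.
Use the vis-viva equation v² = GM(2/r − 1/a) with a = (rₚ + rₐ)/2 = (5.892e+09 + 8.676e+10)/2 = 4.6326e+10 m.
vₚ = √(GM · (2/rₚ − 1/a)) = √(1.05e+16 · (2/5.892e+09 − 1/4.6326e+10)) m/s ≈ 1827 m/s = 1.827 km/s.
vₐ = √(GM · (2/rₐ − 1/a)) = √(1.05e+16 · (2/8.676e+10 − 1/4.6326e+10)) m/s ≈ 124.1 m/s = 124.1 m/s.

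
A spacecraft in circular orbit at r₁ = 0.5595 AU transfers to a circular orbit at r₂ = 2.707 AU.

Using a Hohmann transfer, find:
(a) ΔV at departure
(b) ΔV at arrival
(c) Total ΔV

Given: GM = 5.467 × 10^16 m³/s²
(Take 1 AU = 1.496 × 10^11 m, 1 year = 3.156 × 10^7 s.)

Convert to SI: r₁ = 0.5595 AU = 8.37012e+10 m; r₂ = 2.707 AU = 4.04967e+11 m.
Transfer semi-major axis: a_t = (r₁ + r₂)/2 = (8.37012e+10 + 4.04967e+11)/2 = 2.44334e+11 m.
Circular speeds: v₁ = √(GM/r₁) = 808.181 m/s, v₂ = √(GM/r₂) = 367.422 m/s.
Transfer speeds (vis-viva v² = GM(2/r − 1/a_t)): v₁ᵗ = 1040.46 m/s, v₂ᵗ = 215.049 m/s.
(a) ΔV₁ = |v₁ᵗ − v₁| ≈ 232.3 m/s = 0.049 AU/year.
(b) ΔV₂ = |v₂ − v₂ᵗ| ≈ 152.4 m/s = 0.03214 AU/year.
(c) ΔV_total = ΔV₁ + ΔV₂ ≈ 384.7 m/s = 0.08115 AU/year.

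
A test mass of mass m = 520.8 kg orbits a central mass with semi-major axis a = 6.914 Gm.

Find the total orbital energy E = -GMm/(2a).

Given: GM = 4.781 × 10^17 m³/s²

Convert to SI: a = 6.914 Gm = 6.914e+09 m.
E = −GMm / (2a).
E = −4.781e+17 · 520.8 / (2 · 6.914e+09) J ≈ -1.801e+10 J = -18.01 GJ.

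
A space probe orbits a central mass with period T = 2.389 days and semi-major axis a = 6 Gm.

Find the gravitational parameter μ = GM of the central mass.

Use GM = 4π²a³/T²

Convert to SI: T = 2.389 days = 206410 s; a = 6 Gm = 6e+09 m.
GM = 4π² · a³ / T².
GM = 4π² · (6e+09)³ / (206410)² m³/s² ≈ 2.001e+20 m³/s² = 2.001 × 10^20 m³/s².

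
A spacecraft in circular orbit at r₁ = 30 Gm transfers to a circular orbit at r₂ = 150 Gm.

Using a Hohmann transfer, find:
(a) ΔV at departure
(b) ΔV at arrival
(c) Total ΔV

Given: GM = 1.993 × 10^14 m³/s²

Convert to SI: r₁ = 30 Gm = 3e+10 m; r₂ = 150 Gm = 1.5e+11 m.
Transfer semi-major axis: a_t = (r₁ + r₂)/2 = (3e+10 + 1.5e+11)/2 = 9e+10 m.
Circular speeds: v₁ = √(GM/r₁) = 81.5066 m/s, v₂ = √(GM/r₂) = 36.4509 m/s.
Transfer speeds (vis-viva v² = GM(2/r − 1/a_t)): v₁ᵗ = 105.225 m/s, v₂ᵗ = 21.0449 m/s.
(a) ΔV₁ = |v₁ᵗ − v₁| ≈ 23.72 m/s = 23.72 m/s.
(b) ΔV₂ = |v₂ − v₂ᵗ| ≈ 15.41 m/s = 15.41 m/s.
(c) ΔV_total = ΔV₁ + ΔV₂ ≈ 39.12 m/s = 39.12 m/s.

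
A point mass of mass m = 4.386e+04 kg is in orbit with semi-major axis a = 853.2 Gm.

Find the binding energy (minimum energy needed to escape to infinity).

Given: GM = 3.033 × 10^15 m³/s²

Convert to SI: a = 853.2 Gm = 8.532e+11 m.
Total orbital energy is E = −GMm/(2a); binding energy is E_bind = −E = GMm/(2a).
E_bind = 3.033e+15 · 4.386e+04 / (2 · 8.532e+11) J ≈ 7.796e+07 J = 77.96 MJ.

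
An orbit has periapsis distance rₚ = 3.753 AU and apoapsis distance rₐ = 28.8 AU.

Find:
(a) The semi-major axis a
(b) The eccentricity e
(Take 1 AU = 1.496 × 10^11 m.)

Convert to SI: rₚ = 3.753 AU = 5.61449e+11 m; rₐ = 28.8 AU = 4.30848e+12 m.
(a) a = (rₚ + rₐ) / 2 = (5.61449e+11 + 4.30848e+12) / 2 ≈ 2.435e+12 m = 16.28 AU.
(b) e = (rₐ − rₚ) / (rₐ + rₚ) = (4.30848e+12 − 5.61449e+11) / (4.30848e+12 + 5.61449e+11) ≈ 0.7694.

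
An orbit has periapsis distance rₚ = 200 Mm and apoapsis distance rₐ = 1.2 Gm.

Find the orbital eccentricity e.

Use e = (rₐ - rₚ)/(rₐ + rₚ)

Convert to SI: rₚ = 200 Mm = 2e+08 m; rₐ = 1.2 Gm = 1.2e+09 m.
e = (rₐ − rₚ) / (rₐ + rₚ).
e = (1.2e+09 − 2e+08) / (1.2e+09 + 2e+08) = 1e+09 / 1.4e+09 ≈ 0.7143.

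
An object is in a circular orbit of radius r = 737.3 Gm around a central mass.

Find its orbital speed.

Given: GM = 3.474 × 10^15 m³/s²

Convert to SI: r = 737.3 Gm = 7.373e+11 m.
For a circular orbit, gravity supplies the centripetal force, so v = √(GM / r).
v = √(3.474e+15 / 7.373e+11) m/s ≈ 68.64 m/s = 68.64 m/s.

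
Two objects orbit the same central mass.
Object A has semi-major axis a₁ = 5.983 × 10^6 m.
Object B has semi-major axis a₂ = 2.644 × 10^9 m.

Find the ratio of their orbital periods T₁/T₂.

From Kepler's third law, (T₁/T₂)² = (a₁/a₂)³, so T₁/T₂ = (a₁/a₂)^(3/2).
a₁/a₂ = 5.983e+06 / 2.644e+09 = 0.00226286.
T₁/T₂ = (0.00226286)^(3/2) ≈ 0.0001076.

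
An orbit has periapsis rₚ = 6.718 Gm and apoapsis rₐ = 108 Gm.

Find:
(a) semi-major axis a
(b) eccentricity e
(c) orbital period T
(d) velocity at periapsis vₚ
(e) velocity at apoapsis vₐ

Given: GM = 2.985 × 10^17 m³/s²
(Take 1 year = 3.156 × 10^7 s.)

Convert to SI: rₚ = 6.718 Gm = 6.718e+09 m; rₐ = 108 Gm = 1.08e+11 m.
(a) a = (rₚ + rₐ)/2 = (6.718e+09 + 1.08e+11)/2 ≈ 5.736e+10 m
(b) e = (rₐ − rₚ)/(rₐ + rₚ) = (1.08e+11 − 6.718e+09)/(1.08e+11 + 6.718e+09) ≈ 0.8829
(c) With a = (rₚ + rₐ)/2 = 5.7359e+10 m, T = 2π √(a³/GM) = 2π √((5.7359e+10)³/2.985e+17) s ≈ 1.58e+08 s
(d) With a = (rₚ + rₐ)/2 = 5.7359e+10 m, vₚ = √(GM (2/rₚ − 1/a)) = √(2.985e+17 · (2/6.718e+09 − 1/5.7359e+10)) m/s ≈ 9147 m/s
(e) With a = (rₚ + rₐ)/2 = 5.7359e+10 m, vₐ = √(GM (2/rₐ − 1/a)) = √(2.985e+17 · (2/1.08e+11 − 1/5.7359e+10)) m/s ≈ 569 m/s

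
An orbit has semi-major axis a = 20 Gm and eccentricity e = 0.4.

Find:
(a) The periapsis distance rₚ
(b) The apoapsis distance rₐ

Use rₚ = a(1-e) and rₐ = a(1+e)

Convert to SI: a = 20 Gm = 2e+10 m.
(a) rₚ = a(1 − e) = 2e+10 · (1 − 0.4) = 2e+10 · 0.6 ≈ 1.2e+10 m = 12 Gm.
(b) rₐ = a(1 + e) = 2e+10 · (1 + 0.4) = 2e+10 · 1.4 ≈ 2.8e+10 m = 28 Gm.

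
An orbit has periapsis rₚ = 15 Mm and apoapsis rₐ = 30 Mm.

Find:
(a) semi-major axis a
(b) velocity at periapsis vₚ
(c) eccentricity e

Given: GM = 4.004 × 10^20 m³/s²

Convert to SI: rₚ = 15 Mm = 1.5e+07 m; rₐ = 30 Mm = 3e+07 m.
(a) a = (rₚ + rₐ)/2 = (1.5e+07 + 3e+07)/2 ≈ 2.25e+07 m
(b) With a = (rₚ + rₐ)/2 = 2.25e+07 m, vₚ = √(GM (2/rₚ − 1/a)) = √(4.004e+20 · (2/1.5e+07 − 1/2.25e+07)) m/s ≈ 5.966e+06 m/s
(c) e = (rₐ − rₚ)/(rₐ + rₚ) = (3e+07 − 1.5e+07)/(3e+07 + 1.5e+07) ≈ 0.3333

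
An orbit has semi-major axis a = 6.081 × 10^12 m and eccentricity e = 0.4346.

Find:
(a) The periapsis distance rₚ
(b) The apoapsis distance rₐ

(a) rₚ = a(1 − e) = 6.081e+12 · (1 − 0.4346) = 6.081e+12 · 0.5654 ≈ 3.438e+12 m = 3.438 × 10^12 m.
(b) rₐ = a(1 + e) = 6.081e+12 · (1 + 0.4346) = 6.081e+12 · 1.4346 ≈ 8.724e+12 m = 8.724 × 10^12 m.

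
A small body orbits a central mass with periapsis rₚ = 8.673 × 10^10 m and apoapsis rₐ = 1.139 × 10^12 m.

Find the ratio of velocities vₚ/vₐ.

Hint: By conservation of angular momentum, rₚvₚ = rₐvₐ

Conservation of angular momentum gives rₚvₚ = rₐvₐ, so vₚ/vₐ = rₐ/rₚ.
vₚ/vₐ = 1.139e+12 / 8.673e+10 ≈ 13.13.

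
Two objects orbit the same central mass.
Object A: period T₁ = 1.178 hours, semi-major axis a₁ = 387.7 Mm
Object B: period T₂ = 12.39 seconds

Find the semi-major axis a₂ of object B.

Convert to SI: T₁ = 1.178 hours = 4240.8 s; a₁ = 387.7 Mm = 3.877e+08 m.
Kepler's third law: (T₁/T₂)² = (a₁/a₂)³ ⇒ a₂ = a₁ · (T₂/T₁)^(2/3).
T₂/T₁ = 12.39 / 4240.8 = 0.00292162.
a₂ = 3.877e+08 · (0.00292162)^(2/3) m ≈ 7.923e+06 m = 7.923 Mm.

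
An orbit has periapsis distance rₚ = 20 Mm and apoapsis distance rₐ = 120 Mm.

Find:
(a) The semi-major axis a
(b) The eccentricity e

Convert to SI: rₚ = 20 Mm = 2e+07 m; rₐ = 120 Mm = 1.2e+08 m.
(a) a = (rₚ + rₐ) / 2 = (2e+07 + 1.2e+08) / 2 ≈ 7e+07 m = 70 Mm.
(b) e = (rₐ − rₚ) / (rₐ + rₚ) = (1.2e+08 − 2e+07) / (1.2e+08 + 2e+07) ≈ 0.7143.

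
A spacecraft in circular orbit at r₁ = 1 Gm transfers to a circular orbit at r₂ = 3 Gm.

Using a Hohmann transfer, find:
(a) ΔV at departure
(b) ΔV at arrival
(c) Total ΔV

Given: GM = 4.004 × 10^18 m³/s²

Convert to SI: r₁ = 1 Gm = 1e+09 m; r₂ = 3 Gm = 3e+09 m.
Transfer semi-major axis: a_t = (r₁ + r₂)/2 = (1e+09 + 3e+09)/2 = 2e+09 m.
Circular speeds: v₁ = √(GM/r₁) = 63277.2 m/s, v₂ = √(GM/r₂) = 36533.1 m/s.
Transfer speeds (vis-viva v² = GM(2/r − 1/a_t)): v₁ᵗ = 77498.4 m/s, v₂ᵗ = 25832.8 m/s.
(a) ΔV₁ = |v₁ᵗ − v₁| ≈ 1.422e+04 m/s = 14.22 km/s.
(b) ΔV₂ = |v₂ − v₂ᵗ| ≈ 1.07e+04 m/s = 10.7 km/s.
(c) ΔV_total = ΔV₁ + ΔV₂ ≈ 2.492e+04 m/s = 24.92 km/s.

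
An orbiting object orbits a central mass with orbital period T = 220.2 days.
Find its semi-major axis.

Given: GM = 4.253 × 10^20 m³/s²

Convert to SI: T = 220.2 days = 1.90253e+07 s.
Invert Kepler's third law: a = (GM · T² / (4π²))^(1/3).
Substituting T = 1.90253e+07 s and GM = 4.253e+20 m³/s²:
a = (4.253e+20 · (1.90253e+07)² / (4π²))^(1/3) m
a ≈ 1.574e+11 m = 1.574 × 10^11 m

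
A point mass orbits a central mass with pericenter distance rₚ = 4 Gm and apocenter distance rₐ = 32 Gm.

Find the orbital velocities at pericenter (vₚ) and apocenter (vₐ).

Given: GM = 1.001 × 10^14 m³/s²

Convert to SI: rₚ = 4 Gm = 4e+09 m; rₐ = 32 Gm = 3.2e+10 m.
Use the vis-viva equation v² = GM(2/r − 1/a) with a = (rₚ + rₐ)/2 = (4e+09 + 3.2e+10)/2 = 1.8e+10 m.
vₚ = √(GM · (2/rₚ − 1/a)) = √(1.001e+14 · (2/4e+09 − 1/1.8e+10)) m/s ≈ 210.9 m/s = 210.9 m/s.
vₐ = √(GM · (2/rₐ − 1/a)) = √(1.001e+14 · (2/3.2e+10 − 1/1.8e+10)) m/s ≈ 26.37 m/s = 26.37 m/s.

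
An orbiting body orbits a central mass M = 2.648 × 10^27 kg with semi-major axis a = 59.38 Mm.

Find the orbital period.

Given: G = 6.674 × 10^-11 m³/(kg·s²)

Convert to SI: a = 59.38 Mm = 5.938e+07 m.
GM = G · M = 6.674e-11 · 2.648e+27 = 1.76728e+17 m³/s².
Kepler's third law: T = 2π √(a³ / GM).
Substituting a = 5.938e+07 m and GM = 1.76728e+17 m³/s²:
T = 2π √((5.938e+07)³ / 1.76728e+17) s
T ≈ 6839 s = 1.9 hours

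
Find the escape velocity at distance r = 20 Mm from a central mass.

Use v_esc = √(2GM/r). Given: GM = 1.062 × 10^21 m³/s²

Convert to SI: r = 20 Mm = 2e+07 m.
Escape velocity comes from setting total energy to zero: ½v² − GM/r = 0 ⇒ v_esc = √(2GM / r).
v_esc = √(2 · 1.062e+21 / 2e+07) m/s ≈ 1.031e+07 m/s = 1.031e+04 km/s.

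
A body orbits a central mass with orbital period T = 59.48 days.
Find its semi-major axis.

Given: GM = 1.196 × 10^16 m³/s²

Convert to SI: T = 59.48 days = 5.13907e+06 s.
Invert Kepler's third law: a = (GM · T² / (4π²))^(1/3).
Substituting T = 5.13907e+06 s and GM = 1.196e+16 m³/s²:
a = (1.196e+16 · (5.13907e+06)² / (4π²))^(1/3) m
a ≈ 2e+09 m = 2 Gm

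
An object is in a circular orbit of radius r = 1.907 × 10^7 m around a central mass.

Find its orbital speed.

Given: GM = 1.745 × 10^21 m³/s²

For a circular orbit, gravity supplies the centripetal force, so v = √(GM / r).
v = √(1.745e+21 / 1.907e+07) m/s ≈ 9.566e+06 m/s = 9566 km/s.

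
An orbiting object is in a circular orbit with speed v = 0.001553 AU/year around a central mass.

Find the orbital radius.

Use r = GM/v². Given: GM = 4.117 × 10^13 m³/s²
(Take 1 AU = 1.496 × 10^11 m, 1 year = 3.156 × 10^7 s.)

Convert to SI: v = 0.001553 AU/year = 7.3615 m/s.
For a circular orbit, v² = GM / r, so r = GM / v².
r = 4.117e+13 / (7.3615)² m ≈ 7.597e+11 m = 5.078 AU.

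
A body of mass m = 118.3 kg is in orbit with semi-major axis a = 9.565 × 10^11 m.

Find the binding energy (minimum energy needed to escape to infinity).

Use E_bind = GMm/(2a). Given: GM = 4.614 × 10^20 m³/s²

Total orbital energy is E = −GMm/(2a); binding energy is E_bind = −E = GMm/(2a).
E_bind = 4.614e+20 · 118.3 / (2 · 9.565e+11) J ≈ 2.853e+10 J = 28.53 GJ.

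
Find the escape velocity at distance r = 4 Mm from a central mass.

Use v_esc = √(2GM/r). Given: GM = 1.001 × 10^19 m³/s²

Convert to SI: r = 4 Mm = 4e+06 m.
Escape velocity comes from setting total energy to zero: ½v² − GM/r = 0 ⇒ v_esc = √(2GM / r).
v_esc = √(2 · 1.001e+19 / 4e+06) m/s ≈ 2.237e+06 m/s = 2237 km/s.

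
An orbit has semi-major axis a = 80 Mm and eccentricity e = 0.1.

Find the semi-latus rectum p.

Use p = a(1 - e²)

Convert to SI: a = 80 Mm = 8e+07 m.
p = a (1 − e²).
p = 8e+07 · (1 − (0.1)²) = 8e+07 · 0.99 ≈ 7.92e+07 m = 79.2 Mm.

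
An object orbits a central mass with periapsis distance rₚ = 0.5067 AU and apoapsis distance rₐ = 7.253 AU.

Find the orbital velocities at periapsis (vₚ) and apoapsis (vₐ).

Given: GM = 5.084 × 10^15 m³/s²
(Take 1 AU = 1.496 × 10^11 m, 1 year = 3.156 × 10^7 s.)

Convert to SI: rₚ = 0.5067 AU = 7.58023e+10 m; rₐ = 7.253 AU = 1.08505e+12 m.
Use the vis-viva equation v² = GM(2/r − 1/a) with a = (rₚ + rₐ)/2 = (7.58023e+10 + 1.08505e+12)/2 = 5.80426e+11 m.
vₚ = √(GM · (2/rₚ − 1/a)) = √(5.084e+15 · (2/7.58023e+10 − 1/5.80426e+11)) m/s ≈ 354.1 m/s = 0.0747 AU/year.
vₐ = √(GM · (2/rₐ − 1/a)) = √(5.084e+15 · (2/1.08505e+12 − 1/5.80426e+11)) m/s ≈ 24.74 m/s = 0.005219 AU/year.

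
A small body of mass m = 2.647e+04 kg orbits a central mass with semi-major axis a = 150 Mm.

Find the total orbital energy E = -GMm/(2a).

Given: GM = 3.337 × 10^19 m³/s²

Convert to SI: a = 150 Mm = 1.5e+08 m.
E = −GMm / (2a).
E = −3.337e+19 · 2.647e+04 / (2 · 1.5e+08) J ≈ -2.944e+15 J = -2.944 PJ.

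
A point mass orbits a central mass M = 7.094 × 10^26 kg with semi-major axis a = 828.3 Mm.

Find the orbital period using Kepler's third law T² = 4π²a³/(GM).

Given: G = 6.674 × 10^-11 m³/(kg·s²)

Convert to SI: a = 828.3 Mm = 8.283e+08 m.
GM = G · M = 6.674e-11 · 7.094e+26 = 4.73454e+16 m³/s².
Kepler's third law: T = 2π √(a³ / GM).
Substituting a = 8.283e+08 m and GM = 4.73454e+16 m³/s²:
T = 2π √((8.283e+08)³ / 4.73454e+16) s
T ≈ 6.884e+05 s = 7.967 days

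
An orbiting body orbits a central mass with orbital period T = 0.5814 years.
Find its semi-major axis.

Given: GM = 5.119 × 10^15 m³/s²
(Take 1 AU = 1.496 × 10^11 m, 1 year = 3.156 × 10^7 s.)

Convert to SI: T = 0.5814 years = 1.8349e+07 s.
Invert Kepler's third law: a = (GM · T² / (4π²))^(1/3).
Substituting T = 1.8349e+07 s and GM = 5.119e+15 m³/s²:
a = (5.119e+15 · (1.8349e+07)² / (4π²))^(1/3) m
a ≈ 3.521e+09 m = 0.02354 AU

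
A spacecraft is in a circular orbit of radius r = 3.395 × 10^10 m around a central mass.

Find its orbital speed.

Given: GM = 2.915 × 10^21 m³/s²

For a circular orbit, gravity supplies the centripetal force, so v = √(GM / r).
v = √(2.915e+21 / 3.395e+10) m/s ≈ 2.93e+05 m/s = 293 km/s.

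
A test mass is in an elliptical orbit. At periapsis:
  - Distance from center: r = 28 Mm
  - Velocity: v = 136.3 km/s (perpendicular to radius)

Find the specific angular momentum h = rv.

Convert to SI: r = 28 Mm = 2.8e+07 m; v = 136.3 km/s = 136300 m/s.
With v perpendicular to r, h = r · v.
h = 2.8e+07 · 136300 m²/s ≈ 3.816e+12 m²/s.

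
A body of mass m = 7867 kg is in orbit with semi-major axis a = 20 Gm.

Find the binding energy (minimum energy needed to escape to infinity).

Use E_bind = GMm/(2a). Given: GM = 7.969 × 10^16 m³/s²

Convert to SI: a = 20 Gm = 2e+10 m.
Total orbital energy is E = −GMm/(2a); binding energy is E_bind = −E = GMm/(2a).
E_bind = 7.969e+16 · 7867 / (2 · 2e+10) J ≈ 1.567e+10 J = 15.67 GJ.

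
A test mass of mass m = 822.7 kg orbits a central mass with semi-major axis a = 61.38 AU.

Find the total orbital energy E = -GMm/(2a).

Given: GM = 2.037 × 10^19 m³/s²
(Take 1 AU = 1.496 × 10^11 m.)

Convert to SI: a = 61.38 AU = 9.18245e+12 m.
E = −GMm / (2a).
E = −2.037e+19 · 822.7 / (2 · 9.18245e+12) J ≈ -9.125e+08 J = -912.5 MJ.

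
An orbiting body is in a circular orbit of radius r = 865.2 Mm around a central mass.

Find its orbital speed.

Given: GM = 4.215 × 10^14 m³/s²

Convert to SI: r = 865.2 Mm = 8.652e+08 m.
For a circular orbit, gravity supplies the centripetal force, so v = √(GM / r).
v = √(4.215e+14 / 8.652e+08) m/s ≈ 698 m/s = 698 m/s.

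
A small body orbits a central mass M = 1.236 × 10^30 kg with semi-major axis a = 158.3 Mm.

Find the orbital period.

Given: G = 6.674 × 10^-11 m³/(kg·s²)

Convert to SI: a = 158.3 Mm = 1.583e+08 m.
GM = G · M = 6.674e-11 · 1.236e+30 = 8.24906e+19 m³/s².
Kepler's third law: T = 2π √(a³ / GM).
Substituting a = 1.583e+08 m and GM = 8.24906e+19 m³/s²:
T = 2π √((1.583e+08)³ / 8.24906e+19) s
T ≈ 1378 s = 22.96 minutes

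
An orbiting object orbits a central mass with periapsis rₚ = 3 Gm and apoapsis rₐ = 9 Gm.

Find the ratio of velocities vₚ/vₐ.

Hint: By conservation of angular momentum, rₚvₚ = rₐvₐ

Convert to SI: rₚ = 3 Gm = 3e+09 m; rₐ = 9 Gm = 9e+09 m.
Conservation of angular momentum gives rₚvₚ = rₐvₐ, so vₚ/vₐ = rₐ/rₚ.
vₚ/vₐ = 9e+09 / 3e+09 ≈ 3.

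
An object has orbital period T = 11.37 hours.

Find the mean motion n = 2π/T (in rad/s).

Convert to SI: T = 11.37 hours = 40932 s.
n = 2π / T.
n = 2π / 40932 s ≈ 0.0001535 rad/s.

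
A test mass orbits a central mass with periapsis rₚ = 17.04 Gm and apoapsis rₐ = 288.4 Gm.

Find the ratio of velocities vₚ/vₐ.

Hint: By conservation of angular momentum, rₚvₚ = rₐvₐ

Convert to SI: rₚ = 17.04 Gm = 1.704e+10 m; rₐ = 288.4 Gm = 2.884e+11 m.
Conservation of angular momentum gives rₚvₚ = rₐvₐ, so vₚ/vₐ = rₐ/rₚ.
vₚ/vₐ = 2.884e+11 / 1.704e+10 ≈ 16.92.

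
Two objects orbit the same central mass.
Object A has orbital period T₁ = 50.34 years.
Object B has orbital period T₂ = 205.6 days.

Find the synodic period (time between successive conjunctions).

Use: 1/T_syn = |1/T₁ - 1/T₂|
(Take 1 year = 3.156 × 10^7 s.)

Convert to SI: T₁ = 50.34 years = 1.58873e+09 s; T₂ = 205.6 days = 1.77638e+07 s.
T_syn = |T₁ · T₂ / (T₁ − T₂)|.
T_syn = |1.58873e+09 · 1.77638e+07 / (1.58873e+09 − 1.77638e+07)| s ≈ 1.796e+07 s = 207.9 days.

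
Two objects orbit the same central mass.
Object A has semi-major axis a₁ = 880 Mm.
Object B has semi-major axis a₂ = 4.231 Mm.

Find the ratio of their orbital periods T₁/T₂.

Convert to SI: a₁ = 880 Mm = 8.8e+08 m; a₂ = 4.231 Mm = 4.231e+06 m.
From Kepler's third law, (T₁/T₂)² = (a₁/a₂)³, so T₁/T₂ = (a₁/a₂)^(3/2).
a₁/a₂ = 8.8e+08 / 4.231e+06 = 207.989.
T₁/T₂ = (207.989)^(3/2) ≈ 3000.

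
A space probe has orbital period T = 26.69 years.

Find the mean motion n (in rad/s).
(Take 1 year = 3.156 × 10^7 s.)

Convert to SI: T = 26.69 years = 8.42336e+08 s.
n = 2π / T.
n = 2π / 8.42336e+08 s ≈ 7.459e-09 rad/s.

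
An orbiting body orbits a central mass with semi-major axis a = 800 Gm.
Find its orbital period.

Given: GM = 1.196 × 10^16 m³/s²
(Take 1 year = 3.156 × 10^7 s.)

Convert to SI: a = 800 Gm = 8e+11 m.
Kepler's third law: T = 2π √(a³ / GM).
Substituting a = 8e+11 m and GM = 1.196e+16 m³/s²:
T = 2π √((8e+11)³ / 1.196e+16) s
T ≈ 4.111e+10 s = 1303 years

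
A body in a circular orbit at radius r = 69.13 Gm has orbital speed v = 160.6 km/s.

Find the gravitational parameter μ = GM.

Convert to SI: r = 69.13 Gm = 6.913e+10 m; v = 160.6 km/s = 160600 m/s.
For a circular orbit v² = GM/r, so GM = v² · r.
GM = (160600)² · 6.913e+10 m³/s² ≈ 1.783e+21 m³/s² = 1.783 × 10^21 m³/s².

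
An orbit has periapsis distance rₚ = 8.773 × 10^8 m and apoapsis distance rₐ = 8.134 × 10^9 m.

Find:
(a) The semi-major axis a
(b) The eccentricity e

(a) a = (rₚ + rₐ) / 2 = (8.773e+08 + 8.134e+09) / 2 ≈ 4.506e+09 m = 4.506 × 10^9 m.
(b) e = (rₐ − rₚ) / (rₐ + rₚ) = (8.134e+09 − 8.773e+08) / (8.134e+09 + 8.773e+08) ≈ 0.8053.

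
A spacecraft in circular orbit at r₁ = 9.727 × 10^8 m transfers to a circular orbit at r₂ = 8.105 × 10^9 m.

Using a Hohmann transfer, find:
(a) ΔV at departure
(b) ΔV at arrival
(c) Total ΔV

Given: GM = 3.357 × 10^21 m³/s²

Transfer semi-major axis: a_t = (r₁ + r₂)/2 = (9.727e+08 + 8.105e+09)/2 = 4.53885e+09 m.
Circular speeds: v₁ = √(GM/r₁) = 1.85775e+06 m/s, v₂ = √(GM/r₂) = 643575 m/s.
Transfer speeds (vis-viva v² = GM(2/r − 1/a_t)): v₁ᵗ = 2.4825e+06 m/s, v₂ᵗ = 297931 m/s.
(a) ΔV₁ = |v₁ᵗ − v₁| ≈ 6.248e+05 m/s = 624.8 km/s.
(b) ΔV₂ = |v₂ − v₂ᵗ| ≈ 3.456e+05 m/s = 345.6 km/s.
(c) ΔV_total = ΔV₁ + ΔV₂ ≈ 9.704e+05 m/s = 970.4 km/s.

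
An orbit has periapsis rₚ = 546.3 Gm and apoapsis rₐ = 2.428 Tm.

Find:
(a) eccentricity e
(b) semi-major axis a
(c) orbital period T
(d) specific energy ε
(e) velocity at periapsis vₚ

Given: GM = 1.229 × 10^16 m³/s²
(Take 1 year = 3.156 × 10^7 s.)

Convert to SI: rₚ = 546.3 Gm = 5.463e+11 m; rₐ = 2.428 Tm = 2.428e+12 m.
(a) e = (rₐ − rₚ)/(rₐ + rₚ) = (2.428e+12 − 5.463e+11)/(2.428e+12 + 5.463e+11) ≈ 0.6327
(b) a = (rₚ + rₐ)/2 = (5.463e+11 + 2.428e+12)/2 ≈ 1.487e+12 m
(c) With a = (rₚ + rₐ)/2 = 1.48715e+12 m, T = 2π √(a³/GM) = 2π √((1.48715e+12)³/1.229e+16) s ≈ 1.028e+11 s
(d) With a = (rₚ + rₐ)/2 = 1.48715e+12 m, ε = −GM/(2a) = −1.229e+16/(2 · 1.48715e+12) J/kg ≈ -4132 J/kg
(e) With a = (rₚ + rₐ)/2 = 1.48715e+12 m, vₚ = √(GM (2/rₚ − 1/a)) = √(1.229e+16 · (2/5.463e+11 − 1/1.48715e+12)) m/s ≈ 191.6 m/s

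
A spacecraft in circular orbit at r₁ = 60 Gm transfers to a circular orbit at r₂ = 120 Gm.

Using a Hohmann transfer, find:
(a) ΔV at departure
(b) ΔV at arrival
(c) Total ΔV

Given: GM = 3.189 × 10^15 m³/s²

Convert to SI: r₁ = 60 Gm = 6e+10 m; r₂ = 120 Gm = 1.2e+11 m.
Transfer semi-major axis: a_t = (r₁ + r₂)/2 = (6e+10 + 1.2e+11)/2 = 9e+10 m.
Circular speeds: v₁ = √(GM/r₁) = 230.543 m/s, v₂ = √(GM/r₂) = 163.018 m/s.
Transfer speeds (vis-viva v² = GM(2/r − 1/a_t)): v₁ᵗ = 266.208 m/s, v₂ᵗ = 133.104 m/s.
(a) ΔV₁ = |v₁ᵗ − v₁| ≈ 35.67 m/s = 35.67 m/s.
(b) ΔV₂ = |v₂ − v₂ᵗ| ≈ 29.91 m/s = 29.91 m/s.
(c) ΔV_total = ΔV₁ + ΔV₂ ≈ 65.58 m/s = 65.58 m/s.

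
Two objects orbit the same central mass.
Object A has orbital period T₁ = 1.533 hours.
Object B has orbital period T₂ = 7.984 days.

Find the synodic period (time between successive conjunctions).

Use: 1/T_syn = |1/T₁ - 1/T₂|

Convert to SI: T₁ = 1.533 hours = 5518.8 s; T₂ = 7.984 days = 689818 s.
T_syn = |T₁ · T₂ / (T₁ − T₂)|.
T_syn = |5518.8 · 689818 / (5518.8 − 689818)| s ≈ 5563 s = 1.545 hours.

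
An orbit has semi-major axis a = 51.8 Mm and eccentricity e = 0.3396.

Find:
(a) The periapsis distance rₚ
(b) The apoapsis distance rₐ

Convert to SI: a = 51.8 Mm = 5.18e+07 m.
(a) rₚ = a(1 − e) = 5.18e+07 · (1 − 0.3396) = 5.18e+07 · 0.6604 ≈ 3.421e+07 m = 34.21 Mm.
(b) rₐ = a(1 + e) = 5.18e+07 · (1 + 0.3396) = 5.18e+07 · 1.3396 ≈ 6.939e+07 m = 69.39 Mm.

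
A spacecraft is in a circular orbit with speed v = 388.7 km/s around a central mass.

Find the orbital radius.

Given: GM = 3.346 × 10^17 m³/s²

Convert to SI: v = 388.7 km/s = 388700 m/s.
For a circular orbit, v² = GM / r, so r = GM / v².
r = 3.346e+17 / (388700)² m ≈ 2.215e+06 m = 2.215 Mm.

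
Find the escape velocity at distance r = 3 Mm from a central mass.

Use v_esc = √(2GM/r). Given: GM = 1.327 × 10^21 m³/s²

Convert to SI: r = 3 Mm = 3e+06 m.
Escape velocity comes from setting total energy to zero: ½v² − GM/r = 0 ⇒ v_esc = √(2GM / r).
v_esc = √(2 · 1.327e+21 / 3e+06) m/s ≈ 2.974e+07 m/s = 2.974e+04 km/s.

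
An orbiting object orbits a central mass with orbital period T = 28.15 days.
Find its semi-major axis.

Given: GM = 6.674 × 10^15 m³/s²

Convert to SI: T = 28.15 days = 2.43216e+06 s.
Invert Kepler's third law: a = (GM · T² / (4π²))^(1/3).
Substituting T = 2.43216e+06 s and GM = 6.674e+15 m³/s²:
a = (6.674e+15 · (2.43216e+06)² / (4π²))^(1/3) m
a ≈ 1e+09 m = 1 Gm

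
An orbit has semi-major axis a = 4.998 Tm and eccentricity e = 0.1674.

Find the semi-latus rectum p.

Convert to SI: a = 4.998 Tm = 4.998e+12 m.
p = a (1 − e²).
p = 4.998e+12 · (1 − (0.1674)²) = 4.998e+12 · 0.971977 ≈ 4.858e+12 m = 4.858 Tm.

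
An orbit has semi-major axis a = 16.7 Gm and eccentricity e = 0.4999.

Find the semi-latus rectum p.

Convert to SI: a = 16.7 Gm = 1.67e+10 m.
p = a (1 − e²).
p = 1.67e+10 · (1 − (0.4999)²) = 1.67e+10 · 0.7501 ≈ 1.253e+10 m = 12.53 Gm.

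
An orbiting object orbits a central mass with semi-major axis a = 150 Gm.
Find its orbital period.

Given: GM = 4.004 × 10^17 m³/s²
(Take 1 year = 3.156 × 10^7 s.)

Convert to SI: a = 150 Gm = 1.5e+11 m.
Kepler's third law: T = 2π √(a³ / GM).
Substituting a = 1.5e+11 m and GM = 4.004e+17 m³/s²:
T = 2π √((1.5e+11)³ / 4.004e+17) s
T ≈ 5.769e+08 s = 18.28 years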